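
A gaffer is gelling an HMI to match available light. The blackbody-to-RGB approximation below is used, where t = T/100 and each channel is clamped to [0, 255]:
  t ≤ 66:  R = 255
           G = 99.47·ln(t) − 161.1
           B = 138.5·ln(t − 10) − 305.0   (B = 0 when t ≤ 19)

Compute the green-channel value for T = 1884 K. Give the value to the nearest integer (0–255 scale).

t = 1884/100 = 18.84; the t ≤ 66 branch applies.
G = 99.47·ln 18.84 − 161.1 = 99.47·2.9360 − 161.1 = 130.942.
Rounded: 131.

131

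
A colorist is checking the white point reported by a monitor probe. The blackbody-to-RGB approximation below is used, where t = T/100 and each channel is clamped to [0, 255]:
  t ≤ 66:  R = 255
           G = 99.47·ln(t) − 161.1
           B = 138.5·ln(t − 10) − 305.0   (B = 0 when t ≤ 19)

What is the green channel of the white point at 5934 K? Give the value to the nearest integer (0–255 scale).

245

t = 5934/100 = 59.34; the t ≤ 66 branch applies.
G = 99.47·ln 59.34 − 161.1 = 99.47·4.0833 − 161.1 = 245.064.
Rounded: 245.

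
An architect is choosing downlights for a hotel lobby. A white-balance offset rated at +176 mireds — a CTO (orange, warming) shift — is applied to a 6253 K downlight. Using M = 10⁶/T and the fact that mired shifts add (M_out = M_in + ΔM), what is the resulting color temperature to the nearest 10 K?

2980 K

M_in = 10⁶/6253 = 159.92 mireds.
M_out = 159.92 + (+176) = 335.92 mireds.
T_out = 10⁶/335.92 = 2976.9 K → 2980 K.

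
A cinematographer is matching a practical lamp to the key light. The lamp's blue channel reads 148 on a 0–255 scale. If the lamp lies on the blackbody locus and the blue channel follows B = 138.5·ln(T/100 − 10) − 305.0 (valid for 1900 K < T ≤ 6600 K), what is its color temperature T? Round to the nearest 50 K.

ln(t − 10) = (148 + 305.0) / 138.5 = 3.2708.
t − 10 = e^3.2708 = 26.331, so t = 36.331.
T = 100·t = 3633 K → 3650 K to the nearest 50 K.

3650 K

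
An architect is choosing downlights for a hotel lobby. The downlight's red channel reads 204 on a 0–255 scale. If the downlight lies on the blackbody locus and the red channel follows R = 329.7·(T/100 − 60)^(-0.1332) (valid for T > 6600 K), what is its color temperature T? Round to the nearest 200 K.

9600 K

(t − 60)^(-0.1332) = 204/329.7 = 0.61874.
t − 60 = 0.61874^(1/-0.1332) = 0.61874^(-7.508) = 36.748, so t = 96.748.
T = 100·t = 9675 K → 9600 K to the nearest 200 K.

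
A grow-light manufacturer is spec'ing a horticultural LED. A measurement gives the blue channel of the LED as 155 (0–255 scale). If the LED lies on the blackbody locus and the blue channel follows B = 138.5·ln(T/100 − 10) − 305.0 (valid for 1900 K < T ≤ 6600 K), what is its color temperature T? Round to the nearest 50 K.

ln(t − 10) = (155 + 305.0) / 138.5 = 3.3213.
t − 10 = e^3.3213 = 27.696, so t = 37.696.
T = 100·t = 3770 K → 3750 K to the nearest 50 K.

3750 K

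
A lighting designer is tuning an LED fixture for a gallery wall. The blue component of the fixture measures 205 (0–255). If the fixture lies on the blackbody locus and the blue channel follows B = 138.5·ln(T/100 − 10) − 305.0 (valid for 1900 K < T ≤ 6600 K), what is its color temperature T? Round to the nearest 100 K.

5000 K

ln(t − 10) = (205 + 305.0) / 138.5 = 3.6823.
t − 10 = e^3.6823 = 39.738, so t = 49.738.
T = 100·t = 4974 K → 5000 K to the nearest 100 K.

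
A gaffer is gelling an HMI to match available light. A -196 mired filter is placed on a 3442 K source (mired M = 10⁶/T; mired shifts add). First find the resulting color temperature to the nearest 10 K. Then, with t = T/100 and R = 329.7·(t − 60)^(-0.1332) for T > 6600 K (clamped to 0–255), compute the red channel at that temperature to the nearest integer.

198

M_in = 10⁶/3442 = 290.53; M_out = 290.53 + (-196) = 94.53.
T_out = 10⁶/94.53 = 10578.8 K → 10580 K; t = 105.8.
R = 329.7·(105.8 − 60)^(-0.1332) = 329.7·45.8^(-0.1332) = 329.7·0.60086 = 198.103.
Rounded: 198.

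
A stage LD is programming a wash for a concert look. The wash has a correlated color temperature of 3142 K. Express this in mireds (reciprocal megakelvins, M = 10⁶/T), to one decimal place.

M = 10⁶ / 3142 = 318.269 → 318.3 mireds.

318.3 mireds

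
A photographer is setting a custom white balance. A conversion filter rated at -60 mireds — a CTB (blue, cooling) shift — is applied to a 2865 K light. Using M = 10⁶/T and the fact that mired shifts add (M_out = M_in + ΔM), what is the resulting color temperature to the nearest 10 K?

3460 K

M_in = 10⁶/2865 = 349.04 mireds.
M_out = 349.04 + (-60) = 289.04 mireds.
T_out = 10⁶/289.04 = 3459.7 K → 3460 K.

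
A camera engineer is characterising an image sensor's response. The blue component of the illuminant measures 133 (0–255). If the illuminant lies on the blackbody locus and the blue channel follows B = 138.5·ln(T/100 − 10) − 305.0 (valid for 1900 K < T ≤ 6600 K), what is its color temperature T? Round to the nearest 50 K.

ln(t − 10) = (133 + 305.0) / 138.5 = 3.1625.
t − 10 = e^3.1625 = 23.629, so t = 33.629.
T = 100·t = 3363 K → 3350 K to the nearest 50 K.

3350 K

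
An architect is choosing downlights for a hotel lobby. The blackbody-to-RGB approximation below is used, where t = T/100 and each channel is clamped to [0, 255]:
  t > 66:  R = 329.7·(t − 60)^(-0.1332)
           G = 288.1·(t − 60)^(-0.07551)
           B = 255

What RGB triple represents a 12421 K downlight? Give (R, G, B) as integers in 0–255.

(189, 210, 255)

t = 12421/100 = 124.21; the t > 66 branch applies.
R = 329.7·(124.21 − 60)^(-0.1332) = 329.7·64.21^(-0.1332) = 329.7·0.57442 = 189.385.
G = 288.1·(124.21 − 60)^(-0.07551) = 288.1·64.21^(-0.07551) = 288.1·0.73031 = 210.403.
B = 255 by definition for t > 66.
Rounded: (189, 210, 255).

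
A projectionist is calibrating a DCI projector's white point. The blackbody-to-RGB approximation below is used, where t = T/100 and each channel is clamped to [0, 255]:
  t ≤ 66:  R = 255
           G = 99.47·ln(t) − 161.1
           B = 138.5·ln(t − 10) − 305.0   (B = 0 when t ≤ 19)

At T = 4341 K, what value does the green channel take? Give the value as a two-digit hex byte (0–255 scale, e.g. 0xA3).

t = 4341/100 = 43.41; the t ≤ 66 branch applies.
G = 99.47·ln 43.41 − 161.1 = 99.47·3.7707 − 161.1 = 213.971.
Rounded: 214; in hex, 0xD6.

0xD6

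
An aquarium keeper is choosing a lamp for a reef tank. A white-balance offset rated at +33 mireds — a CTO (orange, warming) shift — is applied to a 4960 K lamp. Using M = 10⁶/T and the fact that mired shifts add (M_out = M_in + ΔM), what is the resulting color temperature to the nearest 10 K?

M_in = 10⁶/4960 = 201.61 mireds.
M_out = 201.61 + (+33) = 234.61 mireds.
T_out = 10⁶/234.61 = 4262.3 K → 4260 K.

4260 K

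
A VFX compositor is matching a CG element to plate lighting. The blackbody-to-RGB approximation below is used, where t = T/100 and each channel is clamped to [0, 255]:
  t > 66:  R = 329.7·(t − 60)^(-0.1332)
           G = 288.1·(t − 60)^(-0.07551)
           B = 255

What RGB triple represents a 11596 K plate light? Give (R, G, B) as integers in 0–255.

t = 11596/100 = 115.96; the t > 66 branch applies.
R = 329.7·(115.96 − 60)^(-0.1332) = 329.7·55.96^(-0.1332) = 329.7·0.58504 = 192.886.
G = 288.1·(115.96 − 60)^(-0.07551) = 288.1·55.96^(-0.07551) = 288.1·0.73793 = 212.599.
B = 255 by definition for t > 66.
Rounded: (193, 213, 255).

(193, 213, 255)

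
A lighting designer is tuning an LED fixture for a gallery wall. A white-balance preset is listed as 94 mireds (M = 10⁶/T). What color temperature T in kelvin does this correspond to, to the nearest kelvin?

10638 K

T = 10⁶ / 94 = 10638.30 K → 10638 K.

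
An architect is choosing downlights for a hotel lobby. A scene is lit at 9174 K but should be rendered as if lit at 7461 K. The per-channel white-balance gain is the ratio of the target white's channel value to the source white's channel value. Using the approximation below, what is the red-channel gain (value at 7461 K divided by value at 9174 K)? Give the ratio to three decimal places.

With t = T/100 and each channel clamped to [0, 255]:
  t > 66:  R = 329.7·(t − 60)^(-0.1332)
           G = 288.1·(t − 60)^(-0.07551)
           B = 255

At 9174 K (t = 91.74):
  R = 329.7·(91.74 − 60)^(-0.1332) = 329.7·31.74^(-0.1332) = 329.7·0.63094 = 208.020.
At 7461 K (t = 74.61):
  R = 329.7·(74.61 − 60)^(-0.1332) = 329.7·14.61^(-0.1332) = 329.7·0.69963 = 230.668.
Gain = 230.668 / 208.020 = 1.1089 → 1.109.

1.109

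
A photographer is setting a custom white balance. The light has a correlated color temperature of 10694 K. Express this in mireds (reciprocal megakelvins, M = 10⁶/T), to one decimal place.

M = 10⁶ / 10694 = 93.510 → 93.5 mireds.

93.5 mireds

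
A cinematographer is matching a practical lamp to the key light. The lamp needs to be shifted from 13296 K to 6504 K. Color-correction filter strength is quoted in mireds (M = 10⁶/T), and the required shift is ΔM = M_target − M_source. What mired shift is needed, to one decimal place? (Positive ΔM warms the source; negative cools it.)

M_source = 10⁶/13296 = 75.211; M_target = 10⁶/6504 = 153.752.
ΔM = 153.752 − 75.211 = 78.541 → +78.5 mireds, a warming shift.

+78.5 mireds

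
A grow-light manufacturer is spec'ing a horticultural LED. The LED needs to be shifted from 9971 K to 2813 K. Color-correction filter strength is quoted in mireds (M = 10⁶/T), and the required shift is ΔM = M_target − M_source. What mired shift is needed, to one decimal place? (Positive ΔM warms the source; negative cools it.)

M_source = 10⁶/9971 = 100.291; M_target = 10⁶/2813 = 355.492.
ΔM = 355.492 − 100.291 = 255.202 → +255.2 mireds, a warming shift.

+255.2 mireds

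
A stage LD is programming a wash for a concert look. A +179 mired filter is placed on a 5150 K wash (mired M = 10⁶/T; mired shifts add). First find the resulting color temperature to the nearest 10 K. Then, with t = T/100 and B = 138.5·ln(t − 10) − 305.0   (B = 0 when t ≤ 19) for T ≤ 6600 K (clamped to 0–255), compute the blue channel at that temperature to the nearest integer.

M_in = 10⁶/5150 = 194.17; M_out = 194.17 + (+179) = 373.17.
T_out = 10⁶/373.17 = 2679.7 K → 2680 K; t = 26.8.
B = 138.5·ln(26.8 − 10) − 305.0 = 138.5·ln 16.8 − 305.0 = 138.5·2.8214 − 305.0 = 85.761.
Rounded: 86.

86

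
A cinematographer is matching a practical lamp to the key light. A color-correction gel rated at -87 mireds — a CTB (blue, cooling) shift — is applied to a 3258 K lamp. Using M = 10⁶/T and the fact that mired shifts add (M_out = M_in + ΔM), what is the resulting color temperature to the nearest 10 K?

M_in = 10⁶/3258 = 306.94 mireds.
M_out = 306.94 + (-87) = 219.94 mireds.
T_out = 10⁶/219.94 = 4546.8 K → 4550 K.

4550 K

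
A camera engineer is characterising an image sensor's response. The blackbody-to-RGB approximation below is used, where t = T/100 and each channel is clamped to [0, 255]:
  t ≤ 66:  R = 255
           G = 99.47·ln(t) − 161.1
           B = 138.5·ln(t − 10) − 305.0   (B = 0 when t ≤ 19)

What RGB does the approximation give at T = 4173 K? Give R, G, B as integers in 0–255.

R=255, G=210, B=174

t = 4173/100 = 41.73; the t ≤ 66 branch applies.
R = 255 by definition for t ≤ 66.
G = 99.47·ln 41.73 − 161.1 = 99.47·3.7312 − 161.1 = 210.044.
B = 138.5·ln(41.73 − 10) − 305.0 = 138.5·ln 31.73 − 305.0 = 138.5·3.4573 − 305.0 = 173.831.
Rounded: (255, 210, 174).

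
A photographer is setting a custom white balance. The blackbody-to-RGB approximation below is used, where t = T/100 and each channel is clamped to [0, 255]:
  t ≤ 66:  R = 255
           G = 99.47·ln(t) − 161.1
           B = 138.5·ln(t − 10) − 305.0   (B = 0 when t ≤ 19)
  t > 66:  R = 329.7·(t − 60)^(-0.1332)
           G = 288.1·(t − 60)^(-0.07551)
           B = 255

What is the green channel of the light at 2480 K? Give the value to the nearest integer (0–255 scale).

t = 2480/100 = 24.8; the t ≤ 66 branch applies.
G = 99.47·ln 24.8 − 161.1 = 99.47·3.2108 − 161.1 = 158.283.
Rounded: 158.

158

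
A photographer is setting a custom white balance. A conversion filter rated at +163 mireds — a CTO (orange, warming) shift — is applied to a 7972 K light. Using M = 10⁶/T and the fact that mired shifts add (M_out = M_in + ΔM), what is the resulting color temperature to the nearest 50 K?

M_in = 10⁶/7972 = 125.44 mireds.
M_out = 125.44 + (+163) = 288.44 mireds.
T_out = 10⁶/288.44 = 3466.9 K → 3450 K.

3450 K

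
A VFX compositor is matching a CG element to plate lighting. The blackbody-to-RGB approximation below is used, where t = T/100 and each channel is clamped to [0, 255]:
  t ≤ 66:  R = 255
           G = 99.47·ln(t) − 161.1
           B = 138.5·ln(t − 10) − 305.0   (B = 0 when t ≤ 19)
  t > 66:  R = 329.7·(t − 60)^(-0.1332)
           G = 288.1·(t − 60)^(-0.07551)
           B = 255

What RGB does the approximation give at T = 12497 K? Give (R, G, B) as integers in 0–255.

t = 12497/100 = 124.97; the t > 66 branch applies.
R = 329.7·(124.97 − 60)^(-0.1332) = 329.7·64.97^(-0.1332) = 329.7·0.57352 = 189.089.
G = 288.1·(124.97 − 60)^(-0.07551) = 288.1·64.97^(-0.07551) = 288.1·0.72966 = 210.216.
B = 255 by definition for t > 66.
Rounded: (189, 210, 255).

(189, 210, 255)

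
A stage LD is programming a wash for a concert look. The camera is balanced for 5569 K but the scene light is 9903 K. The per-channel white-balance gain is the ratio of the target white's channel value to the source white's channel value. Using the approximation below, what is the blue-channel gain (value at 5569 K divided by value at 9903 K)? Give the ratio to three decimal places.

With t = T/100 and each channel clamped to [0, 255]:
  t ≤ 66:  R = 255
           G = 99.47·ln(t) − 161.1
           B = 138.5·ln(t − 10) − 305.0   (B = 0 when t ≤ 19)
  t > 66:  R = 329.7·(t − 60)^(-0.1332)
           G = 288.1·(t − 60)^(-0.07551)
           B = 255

At 9903 K (t = 99.03):
  B = 255 by definition for t > 66.
At 5569 K (t = 55.69):
  B = 138.5·ln(55.69 − 10) − 305.0 = 138.5·ln 45.69 − 305.0 = 138.5·3.8219 − 305.0 = 224.330.
Gain = 224.330 / 255.000 = 0.8797 → 0.880.

0.880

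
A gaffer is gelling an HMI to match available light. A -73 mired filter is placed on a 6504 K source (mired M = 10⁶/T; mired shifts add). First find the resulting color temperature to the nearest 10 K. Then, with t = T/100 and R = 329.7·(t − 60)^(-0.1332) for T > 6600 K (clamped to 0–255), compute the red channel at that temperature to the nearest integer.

M_in = 10⁶/6504 = 153.75; M_out = 153.75 + (-73) = 80.75.
T_out = 10⁶/80.75 = 12383.7 K → 12380 K; t = 123.8.
R = 329.7·(123.8 − 60)^(-0.1332) = 329.7·63.8^(-0.1332) = 329.7·0.57491 = 189.547.
Rounded: 190.

190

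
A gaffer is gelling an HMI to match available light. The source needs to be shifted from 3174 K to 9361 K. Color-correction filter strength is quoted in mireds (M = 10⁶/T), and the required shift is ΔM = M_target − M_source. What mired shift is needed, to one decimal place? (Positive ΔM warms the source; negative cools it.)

-208.2 mireds

M_source = 10⁶/3174 = 315.060; M_target = 10⁶/9361 = 106.826.
ΔM = 106.826 − 315.060 = -208.234 → -208.2 mireds, a cooling shift.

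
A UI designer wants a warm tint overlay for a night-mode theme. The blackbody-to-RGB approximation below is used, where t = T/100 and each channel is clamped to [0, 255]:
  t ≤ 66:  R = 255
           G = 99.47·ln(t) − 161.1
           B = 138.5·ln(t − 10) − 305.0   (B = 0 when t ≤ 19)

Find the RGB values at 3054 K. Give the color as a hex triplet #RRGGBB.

#FFB372

t = 3054/100 = 30.54; the t ≤ 66 branch applies.
R = 255 by definition for t ≤ 66.
G = 99.47·ln 30.54 − 161.1 = 99.47·3.4190 − 161.1 = 178.992.
B = 138.5·ln(30.54 − 10) − 305.0 = 138.5·ln 20.54 − 305.0 = 138.5·3.0224 − 305.0 = 113.599.
Rounded: (255, 179, 114).
In hex: #FFB372.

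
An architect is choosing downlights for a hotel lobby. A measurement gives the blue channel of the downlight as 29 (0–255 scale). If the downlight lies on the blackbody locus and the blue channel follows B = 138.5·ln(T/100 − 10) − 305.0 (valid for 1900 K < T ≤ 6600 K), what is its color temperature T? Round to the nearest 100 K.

ln(t − 10) = (29 + 305.0) / 138.5 = 2.4116.
t − 10 = e^2.4116 = 11.151, so t = 21.151.
T = 100·t = 2115 K → 2100 K to the nearest 100 K.

2100 K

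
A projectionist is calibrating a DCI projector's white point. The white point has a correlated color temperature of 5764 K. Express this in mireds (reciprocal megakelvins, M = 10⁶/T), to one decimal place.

173.5 mireds

M = 10⁶ / 5764 = 173.491 → 173.5 mireds.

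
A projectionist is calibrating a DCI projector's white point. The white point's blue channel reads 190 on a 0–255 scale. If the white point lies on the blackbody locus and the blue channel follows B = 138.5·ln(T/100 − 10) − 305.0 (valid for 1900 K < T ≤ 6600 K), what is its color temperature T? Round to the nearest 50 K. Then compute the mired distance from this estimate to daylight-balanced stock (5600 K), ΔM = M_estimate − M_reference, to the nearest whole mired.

+41 mireds

ln(t − 10) = (190 + 305.0) / 138.5 = 3.5740.
t − 10 = e^3.5740 = 35.659, so t = 45.659.
T = 100·t = 4566 K → 4550 K to the nearest 50 K.
M_estimate = 10⁶/4550 = 219.78; M_reference = 10⁶/5600 = 178.57.
ΔM = 219.78 − 178.57 = 41.21 → +41 mireds.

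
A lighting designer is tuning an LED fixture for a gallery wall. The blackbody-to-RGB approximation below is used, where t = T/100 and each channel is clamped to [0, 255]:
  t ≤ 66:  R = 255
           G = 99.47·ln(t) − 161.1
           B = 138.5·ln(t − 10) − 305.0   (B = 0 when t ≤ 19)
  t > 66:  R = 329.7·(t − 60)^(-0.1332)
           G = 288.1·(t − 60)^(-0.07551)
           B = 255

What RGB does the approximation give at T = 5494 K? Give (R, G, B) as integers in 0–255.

(255, 237, 222)

t = 5494/100 = 54.94; the t ≤ 66 branch applies.
R = 255 by definition for t ≤ 66.
G = 99.47·ln 54.94 − 161.1 = 99.47·4.0062 − 161.1 = 237.401.
B = 138.5·ln(54.94 − 10) − 305.0 = 138.5·ln 44.94 − 305.0 = 138.5·3.8053 − 305.0 = 222.038.
Rounded: (255, 237, 222).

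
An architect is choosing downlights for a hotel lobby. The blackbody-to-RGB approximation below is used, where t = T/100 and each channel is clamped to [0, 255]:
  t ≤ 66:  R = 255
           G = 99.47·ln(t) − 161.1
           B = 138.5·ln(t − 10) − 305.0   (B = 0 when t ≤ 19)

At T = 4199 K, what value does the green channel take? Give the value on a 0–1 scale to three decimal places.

t = 4199/100 = 41.99; the t ≤ 66 branch applies.
G = 99.47·ln 41.99 − 161.1 = 99.47·3.7374 − 161.1 = 210.662.
On a 0–1 scale: 210.662/255 = 0.8261 → 0.826.

0.826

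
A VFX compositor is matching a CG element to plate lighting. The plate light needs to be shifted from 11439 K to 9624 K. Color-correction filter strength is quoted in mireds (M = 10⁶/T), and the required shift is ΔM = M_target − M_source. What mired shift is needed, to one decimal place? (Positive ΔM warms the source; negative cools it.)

M_source = 10⁶/11439 = 87.420; M_target = 10⁶/9624 = 103.907.
ΔM = 103.907 − 87.420 = 16.487 → +16.5 mireds, a warming shift.

+16.5 mireds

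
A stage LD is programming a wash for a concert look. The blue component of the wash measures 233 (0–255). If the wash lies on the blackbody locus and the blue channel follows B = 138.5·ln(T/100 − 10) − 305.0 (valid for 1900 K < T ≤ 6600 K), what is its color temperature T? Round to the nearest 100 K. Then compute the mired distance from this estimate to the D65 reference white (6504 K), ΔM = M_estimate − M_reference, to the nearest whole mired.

+16 mireds

ln(t − 10) = (233 + 305.0) / 138.5 = 3.8845.
t − 10 = e^3.8845 = 48.641, so t = 58.641.
T = 100·t = 5864 K → 5900 K to the nearest 100 K.
M_estimate = 10⁶/5900 = 169.49; M_reference = 10⁶/6504 = 153.75.
ΔM = 169.49 − 153.75 = 15.74 → +16 mireds.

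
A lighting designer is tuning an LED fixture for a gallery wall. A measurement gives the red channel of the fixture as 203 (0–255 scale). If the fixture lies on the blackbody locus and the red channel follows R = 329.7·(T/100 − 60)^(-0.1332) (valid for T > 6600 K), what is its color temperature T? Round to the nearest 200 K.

9800 K

(t − 60)^(-0.1332) = 203/329.7 = 0.61571.
t − 60 = 0.61571^(1/-0.1332) = 0.61571^(-7.508) = 38.129, so t = 98.129.
T = 100·t = 9813 K → 9800 K to the nearest 200 K.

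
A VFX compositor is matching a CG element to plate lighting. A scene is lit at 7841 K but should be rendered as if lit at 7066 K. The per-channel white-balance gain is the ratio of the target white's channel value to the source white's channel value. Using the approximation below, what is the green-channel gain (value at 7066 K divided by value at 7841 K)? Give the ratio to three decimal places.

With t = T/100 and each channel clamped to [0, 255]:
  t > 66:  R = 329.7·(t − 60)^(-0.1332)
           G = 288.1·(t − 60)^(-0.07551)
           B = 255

At 7841 K (t = 78.41):
  G = 288.1·(78.41 − 60)^(-0.07551) = 288.1·18.41^(-0.07551) = 288.1·0.80256 = 231.217.
At 7066 K (t = 70.66):
  G = 288.1·(70.66 − 60)^(-0.07551) = 288.1·10.66^(-0.07551) = 288.1·0.83636 = 240.956.
Gain = 240.956 / 231.217 = 1.0421 → 1.042.

1.042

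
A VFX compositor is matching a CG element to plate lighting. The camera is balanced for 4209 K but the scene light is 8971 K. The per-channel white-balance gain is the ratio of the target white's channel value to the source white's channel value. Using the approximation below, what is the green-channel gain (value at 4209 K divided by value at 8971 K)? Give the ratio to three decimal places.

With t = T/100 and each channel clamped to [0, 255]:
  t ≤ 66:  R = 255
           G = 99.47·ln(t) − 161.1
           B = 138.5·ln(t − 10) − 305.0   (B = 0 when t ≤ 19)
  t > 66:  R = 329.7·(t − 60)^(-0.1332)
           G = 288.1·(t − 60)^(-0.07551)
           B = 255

0.946

At 8971 K (t = 89.71):
  G = 288.1·(89.71 − 60)^(-0.07551) = 288.1·29.71^(-0.07551) = 288.1·0.77407 = 223.010.
At 4209 K (t = 42.09):
  G = 99.47·ln 42.09 − 161.1 = 99.47·3.7398 − 161.1 = 210.899.
Gain = 210.899 / 223.010 = 0.9457 → 0.946.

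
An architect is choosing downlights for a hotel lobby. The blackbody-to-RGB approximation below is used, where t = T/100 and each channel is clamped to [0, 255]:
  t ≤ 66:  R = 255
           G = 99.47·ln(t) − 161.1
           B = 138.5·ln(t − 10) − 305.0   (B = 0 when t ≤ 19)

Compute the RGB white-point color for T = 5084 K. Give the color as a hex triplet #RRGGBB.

t = 5084/100 = 50.84; the t ≤ 66 branch applies.
R = 255 by definition for t ≤ 66.
G = 99.47·ln 50.84 − 161.1 = 99.47·3.9287 − 161.1 = 229.686.
B = 138.5·ln(50.84 − 10) − 305.0 = 138.5·ln 40.84 − 305.0 = 138.5·3.7097 − 305.0 = 208.788.
Rounded: (255, 230, 209).
In hex: #FFE6D1.

#FFE6D1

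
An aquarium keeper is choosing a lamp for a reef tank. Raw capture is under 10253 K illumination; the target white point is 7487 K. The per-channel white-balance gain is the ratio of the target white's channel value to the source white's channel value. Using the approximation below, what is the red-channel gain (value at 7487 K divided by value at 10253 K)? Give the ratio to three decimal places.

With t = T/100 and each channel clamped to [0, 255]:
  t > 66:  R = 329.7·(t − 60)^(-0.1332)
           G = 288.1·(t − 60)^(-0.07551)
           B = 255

At 10253 K (t = 102.53):
  R = 329.7·(102.53 − 60)^(-0.1332) = 329.7·42.53^(-0.1332) = 329.7·0.60682 = 200.068.
At 7487 K (t = 74.87):
  R = 329.7·(74.87 − 60)^(-0.1332) = 329.7·14.87^(-0.1332) = 329.7·0.69799 = 230.127.
Gain = 230.127 / 200.068 = 1.1502 → 1.150.

1.150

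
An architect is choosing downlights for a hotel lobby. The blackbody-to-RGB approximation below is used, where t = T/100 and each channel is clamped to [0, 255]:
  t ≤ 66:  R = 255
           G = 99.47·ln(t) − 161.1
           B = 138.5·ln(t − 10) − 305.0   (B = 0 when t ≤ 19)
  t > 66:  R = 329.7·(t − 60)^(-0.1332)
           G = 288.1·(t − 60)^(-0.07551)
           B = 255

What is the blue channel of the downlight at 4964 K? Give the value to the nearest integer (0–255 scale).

205

t = 4964/100 = 49.64; the t ≤ 66 branch applies.
B = 138.5·ln(49.64 − 10) − 305.0 = 138.5·ln 39.64 − 305.0 = 138.5·3.6798 − 305.0 = 204.658.
Rounded: 205.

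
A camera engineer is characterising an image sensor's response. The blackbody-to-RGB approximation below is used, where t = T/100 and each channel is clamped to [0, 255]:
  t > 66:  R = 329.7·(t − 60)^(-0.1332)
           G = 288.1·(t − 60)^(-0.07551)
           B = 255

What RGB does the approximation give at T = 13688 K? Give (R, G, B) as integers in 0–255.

t = 13688/100 = 136.88; the t > 66 branch applies.
R = 329.7·(136.88 − 60)^(-0.1332) = 329.7·76.88^(-0.1332) = 329.7·0.56080 = 184.896.
G = 288.1·(136.88 − 60)^(-0.07551) = 288.1·76.88^(-0.07551) = 288.1·0.72045 = 207.561.
B = 255 by definition for t > 66.
Rounded: (185, 208, 255).

(185, 208, 255)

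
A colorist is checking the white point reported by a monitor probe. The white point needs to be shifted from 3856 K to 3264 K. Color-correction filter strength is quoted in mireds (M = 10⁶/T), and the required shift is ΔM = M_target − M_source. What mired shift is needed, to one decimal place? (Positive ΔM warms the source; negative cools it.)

+47.0 mireds

M_source = 10⁶/3856 = 259.336; M_target = 10⁶/3264 = 306.373.
ΔM = 306.373 − 259.336 = 47.036 → +47.0 mireds, a warming shift.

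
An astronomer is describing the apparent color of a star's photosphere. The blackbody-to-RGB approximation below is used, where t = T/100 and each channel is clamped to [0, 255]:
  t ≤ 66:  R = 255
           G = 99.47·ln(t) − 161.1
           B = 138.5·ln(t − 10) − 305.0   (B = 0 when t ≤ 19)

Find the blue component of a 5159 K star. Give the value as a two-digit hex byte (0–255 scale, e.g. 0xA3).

t = 5159/100 = 51.59; the t ≤ 66 branch applies.
B = 138.5·ln(51.59 − 10) − 305.0 = 138.5·ln 41.59 − 305.0 = 138.5·3.7279 − 305.0 = 211.309.
Rounded: 211; in hex, 0xD3.

0xD3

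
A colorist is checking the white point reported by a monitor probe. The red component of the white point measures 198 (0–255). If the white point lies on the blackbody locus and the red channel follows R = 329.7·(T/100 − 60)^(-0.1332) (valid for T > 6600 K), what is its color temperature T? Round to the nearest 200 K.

(t − 60)^(-0.1332) = 198/329.7 = 0.60055.
t − 60 = 0.60055^(1/-0.1332) = 0.60055^(-7.508) = 45.980, so t = 105.980.
T = 100·t = 10598 K → 10600 K to the nearest 200 K.

10600 K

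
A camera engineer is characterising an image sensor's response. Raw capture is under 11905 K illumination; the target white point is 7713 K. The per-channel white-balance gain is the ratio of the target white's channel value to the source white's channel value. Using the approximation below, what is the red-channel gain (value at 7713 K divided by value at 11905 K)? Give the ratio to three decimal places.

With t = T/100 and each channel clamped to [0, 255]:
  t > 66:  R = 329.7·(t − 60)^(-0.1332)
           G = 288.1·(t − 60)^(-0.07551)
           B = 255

At 11905 K (t = 119.05):
  R = 329.7·(119.05 − 60)^(-0.1332) = 329.7·59.05^(-0.1332) = 329.7·0.58086 = 191.510.
At 7713 K (t = 77.13):
  R = 329.7·(77.13 − 60)^(-0.1332) = 329.7·17.13^(-0.1332) = 329.7·0.68496 = 225.830.
Gain = 225.830 / 191.510 = 1.1792 → 1.179.

1.179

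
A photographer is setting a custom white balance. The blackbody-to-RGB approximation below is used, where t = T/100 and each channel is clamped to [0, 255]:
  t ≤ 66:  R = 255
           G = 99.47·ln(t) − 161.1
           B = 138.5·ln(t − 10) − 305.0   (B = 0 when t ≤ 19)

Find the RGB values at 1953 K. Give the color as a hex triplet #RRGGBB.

#FF8707

t = 1953/100 = 19.53; the t ≤ 66 branch applies.
R = 255 by definition for t ≤ 66.
G = 99.47·ln 19.53 − 161.1 = 99.47·2.9720 − 161.1 = 134.520.
B = 138.5·ln(19.53 − 10) − 305.0 = 138.5·ln 9.53 − 305.0 = 138.5·2.2544 − 305.0 = 7.241.
Rounded: (255, 135, 7).
In hex: #FF8707.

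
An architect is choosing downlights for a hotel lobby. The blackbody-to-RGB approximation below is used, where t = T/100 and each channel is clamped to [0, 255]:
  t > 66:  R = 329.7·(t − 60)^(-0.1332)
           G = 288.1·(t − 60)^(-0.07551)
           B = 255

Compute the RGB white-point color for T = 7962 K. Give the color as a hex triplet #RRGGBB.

t = 7962/100 = 79.62; the t > 66 branch applies.
R = 329.7·(79.62 − 60)^(-0.1332) = 329.7·19.62^(-0.1332) = 329.7·0.67269 = 221.785.
G = 288.1·(79.62 − 60)^(-0.07551) = 288.1·19.62^(-0.07551) = 288.1·0.79871 = 230.108.
B = 255 by definition for t > 66.
Rounded: (222, 230, 255).
In hex: #DEE6FF.

#DEE6FF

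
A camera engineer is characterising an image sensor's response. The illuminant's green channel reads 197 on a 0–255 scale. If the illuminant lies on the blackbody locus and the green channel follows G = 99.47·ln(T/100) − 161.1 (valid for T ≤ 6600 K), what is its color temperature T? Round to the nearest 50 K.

3650 K

ln t = (197 + 161.1) / 99.47 = 3.6001.
t = e^3.6001 = 36.601.
T = 100·t = 3660 K → 3650 K to the nearest 50 K.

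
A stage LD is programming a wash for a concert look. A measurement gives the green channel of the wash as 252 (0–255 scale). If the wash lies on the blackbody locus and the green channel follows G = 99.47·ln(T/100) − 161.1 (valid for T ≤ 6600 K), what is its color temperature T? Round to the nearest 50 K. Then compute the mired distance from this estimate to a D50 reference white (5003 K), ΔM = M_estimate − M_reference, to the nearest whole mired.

-42 mireds

ln t = (252 + 161.1) / 99.47 = 4.1530.
t = e^4.1530 = 63.625.
T = 100·t = 6363 K → 6350 K to the nearest 50 K.
M_estimate = 10⁶/6350 = 157.48; M_reference = 10⁶/5003 = 199.88.
ΔM = 157.48 − 199.88 = -42.40 → -42 mireds.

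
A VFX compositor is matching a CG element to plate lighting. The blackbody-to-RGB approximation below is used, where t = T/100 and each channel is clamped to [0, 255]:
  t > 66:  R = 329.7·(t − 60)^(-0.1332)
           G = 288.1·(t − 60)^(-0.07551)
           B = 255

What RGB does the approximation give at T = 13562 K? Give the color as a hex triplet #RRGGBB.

t = 13562/100 = 135.62; the t > 66 branch applies.
R = 329.7·(135.62 − 60)^(-0.1332) = 329.7·75.62^(-0.1332) = 329.7·0.56204 = 185.304.
G = 288.1·(135.62 − 60)^(-0.07551) = 288.1·75.62^(-0.07551) = 288.1·0.72135 = 207.820.
B = 255 by definition for t > 66.
Rounded: (185, 208, 255).
In hex: #B9D0FF.

#B9D0FF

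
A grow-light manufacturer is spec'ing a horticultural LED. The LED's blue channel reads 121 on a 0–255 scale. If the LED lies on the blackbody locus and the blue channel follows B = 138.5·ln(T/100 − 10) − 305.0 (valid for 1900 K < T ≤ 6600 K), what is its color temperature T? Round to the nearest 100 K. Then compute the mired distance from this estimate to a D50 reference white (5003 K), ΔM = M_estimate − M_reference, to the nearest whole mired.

ln(t − 10) = (121 + 305.0) / 138.5 = 3.0758.
t − 10 = e^3.0758 = 21.667, so t = 31.667.
T = 100·t = 3167 K → 3200 K to the nearest 100 K.
M_estimate = 10⁶/3200 = 312.50; M_reference = 10⁶/5003 = 199.88.
ΔM = 312.50 − 199.88 = 112.62 → +113 mireds.

+113 mireds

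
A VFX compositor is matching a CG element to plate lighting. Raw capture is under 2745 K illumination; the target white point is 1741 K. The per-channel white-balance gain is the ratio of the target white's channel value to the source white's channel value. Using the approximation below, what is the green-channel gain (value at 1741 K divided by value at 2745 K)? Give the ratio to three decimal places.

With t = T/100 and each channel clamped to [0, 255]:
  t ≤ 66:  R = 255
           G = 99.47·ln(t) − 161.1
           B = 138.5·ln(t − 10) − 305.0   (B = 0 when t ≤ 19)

At 2745 K (t = 27.45):
  G = 99.47·ln 27.45 − 161.1 = 99.47·3.3124 − 161.1 = 168.381.
At 1741 K (t = 17.41):
  G = 99.47·ln 17.41 − 161.1 = 99.47·2.8570 − 161.1 = 123.090.
Gain = 123.090 / 168.381 = 0.7310 → 0.731.

0.731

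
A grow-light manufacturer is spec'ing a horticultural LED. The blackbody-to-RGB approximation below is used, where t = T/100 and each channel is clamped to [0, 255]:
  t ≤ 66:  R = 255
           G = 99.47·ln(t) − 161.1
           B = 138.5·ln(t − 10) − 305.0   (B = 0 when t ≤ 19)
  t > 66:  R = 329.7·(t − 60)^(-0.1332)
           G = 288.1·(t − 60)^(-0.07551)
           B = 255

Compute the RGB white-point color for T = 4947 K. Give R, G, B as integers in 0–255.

t = 4947/100 = 49.47; the t ≤ 66 branch applies.
R = 255 by definition for t ≤ 66.
G = 99.47·ln 49.47 − 161.1 = 99.47·3.9014 − 161.1 = 226.969.
B = 138.5·ln(49.47 − 10) − 305.0 = 138.5·ln 39.47 − 305.0 = 138.5·3.6755 − 305.0 = 204.062.
Rounded: (255, 227, 204).

R=255, G=227, B=204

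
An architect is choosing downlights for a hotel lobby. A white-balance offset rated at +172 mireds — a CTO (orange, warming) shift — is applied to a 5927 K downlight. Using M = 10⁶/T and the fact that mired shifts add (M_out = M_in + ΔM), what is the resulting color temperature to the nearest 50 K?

M_in = 10⁶/5927 = 168.72 mireds.
M_out = 168.72 + (+172) = 340.72 mireds.
T_out = 10⁶/340.72 = 2935.0 K → 2950 K.

2950 K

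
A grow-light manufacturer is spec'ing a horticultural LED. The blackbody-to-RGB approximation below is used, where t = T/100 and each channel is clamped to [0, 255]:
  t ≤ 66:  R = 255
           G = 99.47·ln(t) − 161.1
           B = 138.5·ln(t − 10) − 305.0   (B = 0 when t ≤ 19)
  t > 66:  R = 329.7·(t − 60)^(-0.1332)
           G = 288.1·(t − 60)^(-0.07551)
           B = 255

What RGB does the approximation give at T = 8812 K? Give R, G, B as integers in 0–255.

t = 8812/100 = 88.12; the t > 66 branch applies.
R = 329.7·(88.12 − 60)^(-0.1332) = 329.7·28.12^(-0.1332) = 329.7·0.64120 = 211.402.
G = 288.1·(88.12 − 60)^(-0.07551) = 288.1·28.12^(-0.07551) = 288.1·0.77729 = 223.938.
B = 255 by definition for t > 66.
Rounded: (211, 224, 255).

R=211, G=224, B=255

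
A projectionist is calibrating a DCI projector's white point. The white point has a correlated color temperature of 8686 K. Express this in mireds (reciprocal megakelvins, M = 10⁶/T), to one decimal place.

115.1 mireds

M = 10⁶ / 8686 = 115.128 → 115.1 mireds.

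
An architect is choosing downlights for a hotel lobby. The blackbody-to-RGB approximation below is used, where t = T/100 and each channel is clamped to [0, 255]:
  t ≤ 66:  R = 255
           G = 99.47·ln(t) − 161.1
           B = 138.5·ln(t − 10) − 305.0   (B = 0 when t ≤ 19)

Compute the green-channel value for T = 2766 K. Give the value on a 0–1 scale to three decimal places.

0.663

t = 2766/100 = 27.66; the t ≤ 66 branch applies.
G = 99.47·ln 27.66 − 161.1 = 99.47·3.3200 − 161.1 = 169.139.
On a 0–1 scale: 169.139/255 = 0.6633 → 0.663.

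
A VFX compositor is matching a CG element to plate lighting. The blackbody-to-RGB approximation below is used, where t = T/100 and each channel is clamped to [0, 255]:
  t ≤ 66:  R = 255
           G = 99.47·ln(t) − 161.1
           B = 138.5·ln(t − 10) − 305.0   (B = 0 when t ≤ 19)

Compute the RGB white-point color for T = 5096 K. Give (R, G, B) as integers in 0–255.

(255, 230, 209)

t = 5096/100 = 50.96; the t ≤ 66 branch applies.
R = 255 by definition for t ≤ 66.
G = 99.47·ln 50.96 − 161.1 = 99.47·3.9310 − 161.1 = 229.921.
B = 138.5·ln(50.96 − 10) − 305.0 = 138.5·ln 40.96 − 305.0 = 138.5·3.7126 − 305.0 = 209.195.
Rounded: (255, 230, 209).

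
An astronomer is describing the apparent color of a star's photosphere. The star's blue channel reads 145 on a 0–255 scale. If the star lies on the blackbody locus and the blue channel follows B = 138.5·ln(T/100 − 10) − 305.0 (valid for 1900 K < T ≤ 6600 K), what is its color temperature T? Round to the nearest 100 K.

3600 K

ln(t − 10) = (145 + 305.0) / 138.5 = 3.2491.
t − 10 = e^3.2491 = 25.767, so t = 35.767.
T = 100·t = 3577 K → 3600 K to the nearest 100 K.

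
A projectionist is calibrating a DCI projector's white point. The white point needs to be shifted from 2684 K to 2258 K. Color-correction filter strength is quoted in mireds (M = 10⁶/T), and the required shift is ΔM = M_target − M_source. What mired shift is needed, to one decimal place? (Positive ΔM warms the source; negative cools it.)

M_source = 10⁶/2684 = 372.578; M_target = 10⁶/2258 = 442.870.
ΔM = 442.870 − 372.578 = 70.292 → +70.3 mireds, a warming shift.

+70.3 mireds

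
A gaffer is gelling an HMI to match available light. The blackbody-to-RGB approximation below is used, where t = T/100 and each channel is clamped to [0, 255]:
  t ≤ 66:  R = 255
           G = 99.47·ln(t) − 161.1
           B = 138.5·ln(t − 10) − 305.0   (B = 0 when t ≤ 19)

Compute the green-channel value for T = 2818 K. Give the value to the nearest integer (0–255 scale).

t = 2818/100 = 28.18; the t ≤ 66 branch applies.
G = 99.47·ln 28.18 − 161.1 = 99.47·3.3386 − 161.1 = 170.992.
Rounded: 171.

171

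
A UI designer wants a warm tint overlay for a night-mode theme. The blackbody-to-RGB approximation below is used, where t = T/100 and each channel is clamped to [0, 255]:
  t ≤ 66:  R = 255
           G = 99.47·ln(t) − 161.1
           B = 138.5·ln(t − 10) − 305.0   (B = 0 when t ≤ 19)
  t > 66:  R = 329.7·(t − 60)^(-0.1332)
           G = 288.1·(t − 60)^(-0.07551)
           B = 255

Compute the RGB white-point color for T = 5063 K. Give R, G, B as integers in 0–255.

t = 5063/100 = 50.63; the t ≤ 66 branch applies.
R = 255 by definition for t ≤ 66.
G = 99.47·ln 50.63 − 161.1 = 99.47·3.9245 − 161.1 = 229.274.
B = 138.5·ln(50.63 − 10) − 305.0 = 138.5·ln 40.63 − 305.0 = 138.5·3.7045 − 305.0 = 208.074.
Rounded: (255, 229, 208).

R=255, G=229, B=208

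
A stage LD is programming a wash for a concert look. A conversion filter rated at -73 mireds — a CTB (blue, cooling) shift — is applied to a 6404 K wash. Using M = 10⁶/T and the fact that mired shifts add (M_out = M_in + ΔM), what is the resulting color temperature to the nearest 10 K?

12030 K

M_in = 10⁶/6404 = 156.15 mireds.
M_out = 156.15 + (-73) = 83.15 mireds.
T_out = 10⁶/83.15 = 12026.1 K → 12030 K.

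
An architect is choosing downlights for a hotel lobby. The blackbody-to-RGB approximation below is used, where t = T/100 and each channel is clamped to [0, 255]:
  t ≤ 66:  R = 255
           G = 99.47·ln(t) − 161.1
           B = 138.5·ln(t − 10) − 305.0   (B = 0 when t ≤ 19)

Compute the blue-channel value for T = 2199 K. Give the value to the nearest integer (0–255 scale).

t = 2199/100 = 21.99; the t ≤ 66 branch applies.
B = 138.5·ln(21.99 − 10) − 305.0 = 138.5·ln 11.99 − 305.0 = 138.5·2.4841 − 305.0 = 39.044.
Rounded: 39.

39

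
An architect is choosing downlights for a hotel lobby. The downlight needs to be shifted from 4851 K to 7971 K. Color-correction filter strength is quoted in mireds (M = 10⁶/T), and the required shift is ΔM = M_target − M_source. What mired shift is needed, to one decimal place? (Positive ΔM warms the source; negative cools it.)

-80.7 mireds

M_source = 10⁶/4851 = 206.143; M_target = 10⁶/7971 = 125.455.
ΔM = 125.455 − 206.143 = -80.688 → -80.7 mireds, a cooling shift.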